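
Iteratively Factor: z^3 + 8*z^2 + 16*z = (z)*(z^2 + 8*z + 16) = z*(z + 4)*(z + 4)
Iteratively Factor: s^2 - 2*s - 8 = (s - 4)*(s + 2)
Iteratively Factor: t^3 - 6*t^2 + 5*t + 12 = (t + 1)*(t^2 - 7*t + 12) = (t - 3)*(t + 1)*(t - 4)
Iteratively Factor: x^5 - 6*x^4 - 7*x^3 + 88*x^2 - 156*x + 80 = (x + 4)*(x^4 - 10*x^3 + 33*x^2 - 44*x + 20) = (x - 2)*(x + 4)*(x^3 - 8*x^2 + 17*x - 10) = (x - 2)*(x - 1)*(x + 4)*(x^2 - 7*x + 10) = (x - 2)^2*(x - 1)*(x + 4)*(x - 5)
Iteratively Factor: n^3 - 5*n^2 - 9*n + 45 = (n - 3)*(n^2 - 2*n - 15) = (n - 3)*(n + 3)*(n - 5)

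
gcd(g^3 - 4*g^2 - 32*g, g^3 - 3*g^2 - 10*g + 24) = 1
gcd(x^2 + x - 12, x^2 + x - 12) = x^2 + x - 12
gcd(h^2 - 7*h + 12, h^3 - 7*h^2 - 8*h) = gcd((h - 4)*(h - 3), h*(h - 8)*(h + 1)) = 1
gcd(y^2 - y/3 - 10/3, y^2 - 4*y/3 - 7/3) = 1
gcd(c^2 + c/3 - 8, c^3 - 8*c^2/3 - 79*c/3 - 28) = c + 3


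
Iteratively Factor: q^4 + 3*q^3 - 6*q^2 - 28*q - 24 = (q + 2)*(q^3 + q^2 - 8*q - 12) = (q + 2)^2*(q^2 - q - 6) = (q - 3)*(q + 2)^2*(q + 2)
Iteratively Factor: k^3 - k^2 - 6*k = (k - 3)*(k^2 + 2*k) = (k - 3)*(k + 2)*(k)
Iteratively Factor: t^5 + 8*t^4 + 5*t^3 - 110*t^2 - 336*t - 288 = (t + 4)*(t^4 + 4*t^3 - 11*t^2 - 66*t - 72) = (t - 4)*(t + 4)*(t^3 + 8*t^2 + 21*t + 18) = (t - 4)*(t + 2)*(t + 4)*(t^2 + 6*t + 9) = (t - 4)*(t + 2)*(t + 3)*(t + 4)*(t + 3)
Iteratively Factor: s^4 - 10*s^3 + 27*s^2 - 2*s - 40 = (s - 5)*(s^3 - 5*s^2 + 2*s + 8) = (s - 5)*(s + 1)*(s^2 - 6*s + 8) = (s - 5)*(s - 4)*(s + 1)*(s - 2)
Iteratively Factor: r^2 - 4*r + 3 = (r - 1)*(r - 3)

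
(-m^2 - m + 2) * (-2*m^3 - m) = 2*m^5 + 2*m^4 - 3*m^3 + m^2 - 2*m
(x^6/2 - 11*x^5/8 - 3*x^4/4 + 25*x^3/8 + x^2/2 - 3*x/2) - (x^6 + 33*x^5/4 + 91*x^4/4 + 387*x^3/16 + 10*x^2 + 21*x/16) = -x^6/2 - 77*x^5/8 - 47*x^4/2 - 337*x^3/16 - 19*x^2/2 - 45*x/16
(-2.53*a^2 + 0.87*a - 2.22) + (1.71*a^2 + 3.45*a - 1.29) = -0.82*a^2 + 4.32*a - 3.51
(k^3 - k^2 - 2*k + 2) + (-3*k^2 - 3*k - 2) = k^3 - 4*k^2 - 5*k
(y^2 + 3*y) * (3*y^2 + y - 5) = 3*y^4 + 10*y^3 - 2*y^2 - 15*y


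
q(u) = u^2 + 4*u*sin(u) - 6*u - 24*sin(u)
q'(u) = 4*u*cos(u) + 2*u + 4*sin(u) - 24*cos(u) - 6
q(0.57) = -14.82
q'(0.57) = -20.99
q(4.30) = -1.08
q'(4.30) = 1.66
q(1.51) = -24.71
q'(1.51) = -0.08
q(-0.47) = 14.76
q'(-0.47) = -31.83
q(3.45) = -5.70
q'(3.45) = 9.40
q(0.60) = -15.44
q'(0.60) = -20.37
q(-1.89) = 44.88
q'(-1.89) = -3.67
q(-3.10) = 29.72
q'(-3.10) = 24.00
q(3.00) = -10.69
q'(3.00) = 12.44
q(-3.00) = 32.08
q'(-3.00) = 23.08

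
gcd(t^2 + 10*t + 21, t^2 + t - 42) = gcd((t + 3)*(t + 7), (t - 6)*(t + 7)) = t + 7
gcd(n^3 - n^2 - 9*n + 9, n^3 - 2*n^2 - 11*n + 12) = n^2 + 2*n - 3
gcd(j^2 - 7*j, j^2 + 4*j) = j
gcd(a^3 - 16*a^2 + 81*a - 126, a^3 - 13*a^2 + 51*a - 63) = a^2 - 10*a + 21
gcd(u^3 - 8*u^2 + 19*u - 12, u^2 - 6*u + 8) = u - 4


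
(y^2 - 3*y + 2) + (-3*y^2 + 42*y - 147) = -2*y^2 + 39*y - 145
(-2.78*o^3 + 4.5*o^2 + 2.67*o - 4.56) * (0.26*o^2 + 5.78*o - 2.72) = -0.7228*o^5 - 14.8984*o^4 + 34.2658*o^3 + 2.007*o^2 - 33.6192*o + 12.4032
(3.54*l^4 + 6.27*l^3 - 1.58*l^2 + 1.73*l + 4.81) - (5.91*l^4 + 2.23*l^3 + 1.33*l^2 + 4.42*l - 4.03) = -2.37*l^4 + 4.04*l^3 - 2.91*l^2 - 2.69*l + 8.84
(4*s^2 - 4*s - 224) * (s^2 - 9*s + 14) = 4*s^4 - 40*s^3 - 132*s^2 + 1960*s - 3136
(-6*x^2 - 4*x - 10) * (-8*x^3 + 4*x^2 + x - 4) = 48*x^5 + 8*x^4 + 58*x^3 - 20*x^2 + 6*x + 40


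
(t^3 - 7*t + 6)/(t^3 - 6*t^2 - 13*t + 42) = (t - 1)/(t - 7)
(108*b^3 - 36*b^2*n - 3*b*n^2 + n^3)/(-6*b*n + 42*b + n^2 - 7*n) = (-18*b^2 + 3*b*n + n^2)/(n - 7)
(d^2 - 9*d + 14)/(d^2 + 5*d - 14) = (d - 7)/(d + 7)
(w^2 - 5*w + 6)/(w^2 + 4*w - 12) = (w - 3)/(w + 6)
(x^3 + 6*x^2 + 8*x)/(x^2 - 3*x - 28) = x*(x + 2)/(x - 7)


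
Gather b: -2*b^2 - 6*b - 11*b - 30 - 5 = -2*b^2 - 17*b - 35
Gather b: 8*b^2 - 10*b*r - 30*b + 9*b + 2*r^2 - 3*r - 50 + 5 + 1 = 8*b^2 + b*(-10*r - 21) + 2*r^2 - 3*r - 44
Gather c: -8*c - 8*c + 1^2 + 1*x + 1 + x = -16*c + 2*x + 2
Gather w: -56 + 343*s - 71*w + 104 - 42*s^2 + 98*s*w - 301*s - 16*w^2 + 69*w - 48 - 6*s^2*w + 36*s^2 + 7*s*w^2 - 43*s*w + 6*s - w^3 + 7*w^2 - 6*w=-6*s^2 + 48*s - w^3 + w^2*(7*s - 9) + w*(-6*s^2 + 55*s - 8)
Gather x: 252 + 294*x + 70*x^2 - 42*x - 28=70*x^2 + 252*x + 224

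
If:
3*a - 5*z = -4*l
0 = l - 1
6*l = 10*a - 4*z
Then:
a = 23/19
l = 1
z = 29/19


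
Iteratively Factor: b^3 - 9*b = (b - 3)*(b^2 + 3*b) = (b - 3)*(b + 3)*(b)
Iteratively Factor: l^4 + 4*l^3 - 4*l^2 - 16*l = (l)*(l^3 + 4*l^2 - 4*l - 16) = l*(l - 2)*(l^2 + 6*l + 8) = l*(l - 2)*(l + 2)*(l + 4)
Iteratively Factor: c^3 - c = (c - 1)*(c^2 + c) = c*(c - 1)*(c + 1)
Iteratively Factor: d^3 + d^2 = (d)*(d^2 + d) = d^2*(d + 1)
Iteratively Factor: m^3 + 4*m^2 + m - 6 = (m - 1)*(m^2 + 5*m + 6) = (m - 1)*(m + 3)*(m + 2)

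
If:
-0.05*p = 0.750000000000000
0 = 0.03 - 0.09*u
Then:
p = -15.00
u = 0.33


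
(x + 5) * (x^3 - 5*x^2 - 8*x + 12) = x^4 - 33*x^2 - 28*x + 60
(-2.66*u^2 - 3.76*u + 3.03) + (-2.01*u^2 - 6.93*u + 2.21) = -4.67*u^2 - 10.69*u + 5.24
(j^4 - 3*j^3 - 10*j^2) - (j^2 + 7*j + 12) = j^4 - 3*j^3 - 11*j^2 - 7*j - 12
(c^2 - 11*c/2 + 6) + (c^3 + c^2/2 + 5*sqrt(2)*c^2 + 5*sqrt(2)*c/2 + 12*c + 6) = c^3 + 3*c^2/2 + 5*sqrt(2)*c^2 + 5*sqrt(2)*c/2 + 13*c/2 + 12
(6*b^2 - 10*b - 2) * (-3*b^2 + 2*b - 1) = -18*b^4 + 42*b^3 - 20*b^2 + 6*b + 2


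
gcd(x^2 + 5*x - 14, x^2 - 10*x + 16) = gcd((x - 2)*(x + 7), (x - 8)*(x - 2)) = x - 2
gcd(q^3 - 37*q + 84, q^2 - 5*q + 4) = q - 4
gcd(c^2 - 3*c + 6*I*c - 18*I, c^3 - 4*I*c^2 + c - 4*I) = 1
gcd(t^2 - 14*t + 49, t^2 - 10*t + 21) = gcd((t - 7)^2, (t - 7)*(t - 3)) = t - 7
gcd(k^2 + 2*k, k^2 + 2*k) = k^2 + 2*k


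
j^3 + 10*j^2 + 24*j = j*(j + 4)*(j + 6)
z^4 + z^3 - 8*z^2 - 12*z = z*(z - 3)*(z + 2)^2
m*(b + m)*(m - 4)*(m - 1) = b*m^3 - 5*b*m^2 + 4*b*m + m^4 - 5*m^3 + 4*m^2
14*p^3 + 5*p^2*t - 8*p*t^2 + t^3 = (-7*p + t)*(-2*p + t)*(p + t)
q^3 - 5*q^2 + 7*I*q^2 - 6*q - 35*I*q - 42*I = (q - 6)*(q + 1)*(q + 7*I)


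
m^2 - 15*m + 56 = (m - 8)*(m - 7)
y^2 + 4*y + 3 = (y + 1)*(y + 3)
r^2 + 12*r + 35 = (r + 5)*(r + 7)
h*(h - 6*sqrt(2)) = h^2 - 6*sqrt(2)*h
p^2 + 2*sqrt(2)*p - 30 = (p - 3*sqrt(2))*(p + 5*sqrt(2))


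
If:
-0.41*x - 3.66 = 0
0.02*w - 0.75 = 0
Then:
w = 37.50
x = -8.93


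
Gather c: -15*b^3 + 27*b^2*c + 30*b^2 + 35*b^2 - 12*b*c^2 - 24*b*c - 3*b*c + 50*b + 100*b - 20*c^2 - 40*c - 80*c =-15*b^3 + 65*b^2 + 150*b + c^2*(-12*b - 20) + c*(27*b^2 - 27*b - 120)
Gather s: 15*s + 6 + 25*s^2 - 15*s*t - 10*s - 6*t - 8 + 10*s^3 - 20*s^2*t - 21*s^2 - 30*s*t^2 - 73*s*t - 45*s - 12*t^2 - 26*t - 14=10*s^3 + s^2*(4 - 20*t) + s*(-30*t^2 - 88*t - 40) - 12*t^2 - 32*t - 16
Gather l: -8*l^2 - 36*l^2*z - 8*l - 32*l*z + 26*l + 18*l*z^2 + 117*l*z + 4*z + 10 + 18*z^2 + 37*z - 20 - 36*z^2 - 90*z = l^2*(-36*z - 8) + l*(18*z^2 + 85*z + 18) - 18*z^2 - 49*z - 10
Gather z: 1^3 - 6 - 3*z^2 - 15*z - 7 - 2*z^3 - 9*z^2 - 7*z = -2*z^3 - 12*z^2 - 22*z - 12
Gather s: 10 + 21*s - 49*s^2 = -49*s^2 + 21*s + 10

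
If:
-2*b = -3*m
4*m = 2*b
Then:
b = 0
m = 0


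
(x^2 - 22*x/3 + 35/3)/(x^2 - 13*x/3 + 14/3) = (x - 5)/(x - 2)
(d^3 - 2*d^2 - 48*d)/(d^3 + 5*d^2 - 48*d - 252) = d*(d - 8)/(d^2 - d - 42)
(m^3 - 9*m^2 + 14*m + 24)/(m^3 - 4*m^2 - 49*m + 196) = (m^2 - 5*m - 6)/(m^2 - 49)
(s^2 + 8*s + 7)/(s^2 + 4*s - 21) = (s + 1)/(s - 3)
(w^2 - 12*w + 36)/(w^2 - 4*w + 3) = (w^2 - 12*w + 36)/(w^2 - 4*w + 3)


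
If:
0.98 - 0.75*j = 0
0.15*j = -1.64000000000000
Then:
No Solution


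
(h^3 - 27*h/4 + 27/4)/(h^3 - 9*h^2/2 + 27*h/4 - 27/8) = 2*(h + 3)/(2*h - 3)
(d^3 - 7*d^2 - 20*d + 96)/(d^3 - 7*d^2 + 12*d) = (d^2 - 4*d - 32)/(d*(d - 4))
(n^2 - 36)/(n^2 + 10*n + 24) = (n - 6)/(n + 4)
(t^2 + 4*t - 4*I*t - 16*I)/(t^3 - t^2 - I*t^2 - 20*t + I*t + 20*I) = (t - 4*I)/(t^2 - t*(5 + I) + 5*I)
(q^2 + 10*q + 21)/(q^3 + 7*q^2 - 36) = (q + 7)/(q^2 + 4*q - 12)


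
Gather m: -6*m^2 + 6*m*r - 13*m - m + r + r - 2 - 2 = -6*m^2 + m*(6*r - 14) + 2*r - 4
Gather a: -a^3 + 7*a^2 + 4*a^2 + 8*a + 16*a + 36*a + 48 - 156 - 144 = -a^3 + 11*a^2 + 60*a - 252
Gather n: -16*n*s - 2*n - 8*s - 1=n*(-16*s - 2) - 8*s - 1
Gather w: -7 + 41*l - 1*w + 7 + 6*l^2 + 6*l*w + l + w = 6*l^2 + 6*l*w + 42*l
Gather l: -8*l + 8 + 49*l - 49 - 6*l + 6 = 35*l - 35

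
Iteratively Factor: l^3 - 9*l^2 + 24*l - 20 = (l - 2)*(l^2 - 7*l + 10) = (l - 5)*(l - 2)*(l - 2)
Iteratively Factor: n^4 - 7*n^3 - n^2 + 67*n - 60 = (n + 3)*(n^3 - 10*n^2 + 29*n - 20) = (n - 4)*(n + 3)*(n^2 - 6*n + 5) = (n - 4)*(n - 1)*(n + 3)*(n - 5)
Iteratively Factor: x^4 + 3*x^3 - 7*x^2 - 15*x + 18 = (x + 3)*(x^3 - 7*x + 6) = (x - 1)*(x + 3)*(x^2 + x - 6) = (x - 1)*(x + 3)^2*(x - 2)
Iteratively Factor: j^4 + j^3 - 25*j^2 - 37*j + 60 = (j - 1)*(j^3 + 2*j^2 - 23*j - 60) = (j - 1)*(j + 3)*(j^2 - j - 20) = (j - 1)*(j + 3)*(j + 4)*(j - 5)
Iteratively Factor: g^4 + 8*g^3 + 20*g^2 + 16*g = (g + 2)*(g^3 + 6*g^2 + 8*g) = g*(g + 2)*(g^2 + 6*g + 8) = g*(g + 2)^2*(g + 4)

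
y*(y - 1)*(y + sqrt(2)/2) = y^3 - y^2 + sqrt(2)*y^2/2 - sqrt(2)*y/2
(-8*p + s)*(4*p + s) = -32*p^2 - 4*p*s + s^2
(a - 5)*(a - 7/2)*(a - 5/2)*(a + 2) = a^4 - 9*a^3 + 67*a^2/4 + 135*a/4 - 175/2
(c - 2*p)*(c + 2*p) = c^2 - 4*p^2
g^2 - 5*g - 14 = (g - 7)*(g + 2)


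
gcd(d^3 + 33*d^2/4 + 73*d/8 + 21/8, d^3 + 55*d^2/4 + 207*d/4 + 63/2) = d^2 + 31*d/4 + 21/4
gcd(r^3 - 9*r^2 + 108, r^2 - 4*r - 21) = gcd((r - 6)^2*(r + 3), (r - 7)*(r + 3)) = r + 3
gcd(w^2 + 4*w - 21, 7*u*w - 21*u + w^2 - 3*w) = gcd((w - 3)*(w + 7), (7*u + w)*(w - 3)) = w - 3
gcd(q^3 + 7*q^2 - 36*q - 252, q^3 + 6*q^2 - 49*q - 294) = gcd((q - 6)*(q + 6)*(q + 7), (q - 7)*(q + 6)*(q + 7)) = q^2 + 13*q + 42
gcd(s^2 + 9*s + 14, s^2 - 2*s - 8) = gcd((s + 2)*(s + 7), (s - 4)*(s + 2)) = s + 2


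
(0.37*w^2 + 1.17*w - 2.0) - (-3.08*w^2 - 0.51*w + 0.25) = 3.45*w^2 + 1.68*w - 2.25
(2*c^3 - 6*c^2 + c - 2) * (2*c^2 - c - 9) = 4*c^5 - 14*c^4 - 10*c^3 + 49*c^2 - 7*c + 18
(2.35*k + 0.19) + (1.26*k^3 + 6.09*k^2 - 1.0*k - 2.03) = 1.26*k^3 + 6.09*k^2 + 1.35*k - 1.84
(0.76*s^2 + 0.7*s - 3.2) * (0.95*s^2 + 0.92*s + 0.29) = 0.722*s^4 + 1.3642*s^3 - 2.1756*s^2 - 2.741*s - 0.928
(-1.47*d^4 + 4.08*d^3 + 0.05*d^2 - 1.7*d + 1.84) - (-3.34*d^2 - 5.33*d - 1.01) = -1.47*d^4 + 4.08*d^3 + 3.39*d^2 + 3.63*d + 2.85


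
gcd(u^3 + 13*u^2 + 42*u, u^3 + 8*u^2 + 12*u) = u^2 + 6*u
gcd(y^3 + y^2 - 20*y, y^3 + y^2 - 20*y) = y^3 + y^2 - 20*y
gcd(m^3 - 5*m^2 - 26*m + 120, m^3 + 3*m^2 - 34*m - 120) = m^2 - m - 30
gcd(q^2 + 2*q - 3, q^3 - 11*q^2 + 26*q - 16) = q - 1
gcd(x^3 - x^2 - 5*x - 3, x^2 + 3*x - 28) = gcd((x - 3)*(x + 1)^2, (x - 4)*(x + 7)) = 1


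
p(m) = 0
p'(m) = 0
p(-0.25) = 0.00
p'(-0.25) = 0.00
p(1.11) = 0.00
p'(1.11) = 0.00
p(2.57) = 0.00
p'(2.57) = 0.00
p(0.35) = 0.00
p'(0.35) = 0.00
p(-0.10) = 0.00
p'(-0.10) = 0.00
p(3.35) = 0.00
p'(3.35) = 0.00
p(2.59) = 0.00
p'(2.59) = 0.00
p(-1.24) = 0.00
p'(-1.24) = 0.00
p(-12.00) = 0.00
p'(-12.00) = 0.00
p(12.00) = 0.00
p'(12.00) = 0.00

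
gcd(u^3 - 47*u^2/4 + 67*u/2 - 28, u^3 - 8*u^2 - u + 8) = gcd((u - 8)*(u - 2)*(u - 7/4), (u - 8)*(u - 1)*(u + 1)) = u - 8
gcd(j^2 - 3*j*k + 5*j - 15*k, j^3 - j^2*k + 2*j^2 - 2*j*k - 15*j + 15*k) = j + 5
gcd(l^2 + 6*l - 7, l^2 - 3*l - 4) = 1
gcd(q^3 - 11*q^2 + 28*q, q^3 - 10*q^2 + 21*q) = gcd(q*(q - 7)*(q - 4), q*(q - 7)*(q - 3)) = q^2 - 7*q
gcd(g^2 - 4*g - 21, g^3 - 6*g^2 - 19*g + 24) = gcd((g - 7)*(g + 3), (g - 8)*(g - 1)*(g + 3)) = g + 3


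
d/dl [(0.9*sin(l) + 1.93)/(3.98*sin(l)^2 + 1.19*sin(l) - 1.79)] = (-15.3628*sin(l) + 1.791*cos(2*l) - 5.6987)*cos(l)/(3.98*sin(l)^2 + 1.19*sin(l) - 1.79)^2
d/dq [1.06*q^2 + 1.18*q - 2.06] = 2.12*q + 1.18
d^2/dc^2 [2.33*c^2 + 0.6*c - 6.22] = 4.66000000000000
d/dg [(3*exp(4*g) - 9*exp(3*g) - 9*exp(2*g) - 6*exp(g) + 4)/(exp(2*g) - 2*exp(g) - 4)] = (6*exp(5*g) - 27*exp(4*g) - 12*exp(3*g) + 132*exp(2*g) + 64*exp(g) + 32)*exp(g)/(exp(4*g) - 4*exp(3*g) - 4*exp(2*g) + 16*exp(g) + 16)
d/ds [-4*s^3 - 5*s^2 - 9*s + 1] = -12*s^2 - 10*s - 9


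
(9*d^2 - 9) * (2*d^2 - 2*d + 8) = 18*d^4 - 18*d^3 + 54*d^2 + 18*d - 72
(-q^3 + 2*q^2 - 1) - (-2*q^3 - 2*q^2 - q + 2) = q^3 + 4*q^2 + q - 3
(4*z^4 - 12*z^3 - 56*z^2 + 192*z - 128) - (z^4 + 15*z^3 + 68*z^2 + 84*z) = 3*z^4 - 27*z^3 - 124*z^2 + 108*z - 128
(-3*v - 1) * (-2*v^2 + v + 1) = 6*v^3 - v^2 - 4*v - 1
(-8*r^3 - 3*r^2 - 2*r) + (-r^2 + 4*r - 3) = -8*r^3 - 4*r^2 + 2*r - 3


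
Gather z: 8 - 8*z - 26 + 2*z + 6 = -6*z - 12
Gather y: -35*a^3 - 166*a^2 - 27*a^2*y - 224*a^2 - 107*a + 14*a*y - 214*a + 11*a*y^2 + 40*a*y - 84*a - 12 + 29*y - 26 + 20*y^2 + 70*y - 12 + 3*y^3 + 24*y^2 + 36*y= -35*a^3 - 390*a^2 - 405*a + 3*y^3 + y^2*(11*a + 44) + y*(-27*a^2 + 54*a + 135) - 50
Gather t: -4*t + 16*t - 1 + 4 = 12*t + 3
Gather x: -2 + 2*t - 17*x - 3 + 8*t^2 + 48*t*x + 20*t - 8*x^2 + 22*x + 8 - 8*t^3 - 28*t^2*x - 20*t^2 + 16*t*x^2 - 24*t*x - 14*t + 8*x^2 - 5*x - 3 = -8*t^3 - 12*t^2 + 16*t*x^2 + 8*t + x*(-28*t^2 + 24*t)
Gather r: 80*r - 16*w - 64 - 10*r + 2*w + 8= 70*r - 14*w - 56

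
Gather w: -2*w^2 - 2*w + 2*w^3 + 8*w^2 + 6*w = 2*w^3 + 6*w^2 + 4*w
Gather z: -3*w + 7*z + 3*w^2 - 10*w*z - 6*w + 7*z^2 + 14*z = 3*w^2 - 9*w + 7*z^2 + z*(21 - 10*w)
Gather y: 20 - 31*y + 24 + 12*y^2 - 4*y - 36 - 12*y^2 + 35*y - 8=0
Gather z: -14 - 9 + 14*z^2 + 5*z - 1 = 14*z^2 + 5*z - 24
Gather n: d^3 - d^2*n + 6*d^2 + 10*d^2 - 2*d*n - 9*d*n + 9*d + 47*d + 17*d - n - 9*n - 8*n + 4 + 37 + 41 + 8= d^3 + 16*d^2 + 73*d + n*(-d^2 - 11*d - 18) + 90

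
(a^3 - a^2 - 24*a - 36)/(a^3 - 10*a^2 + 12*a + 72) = (a + 3)/(a - 6)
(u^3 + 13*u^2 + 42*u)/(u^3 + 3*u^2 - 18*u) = (u + 7)/(u - 3)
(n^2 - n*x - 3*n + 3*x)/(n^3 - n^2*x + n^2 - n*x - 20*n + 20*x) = (n - 3)/(n^2 + n - 20)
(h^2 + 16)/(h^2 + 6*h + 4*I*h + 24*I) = (h - 4*I)/(h + 6)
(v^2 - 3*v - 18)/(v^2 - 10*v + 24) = (v + 3)/(v - 4)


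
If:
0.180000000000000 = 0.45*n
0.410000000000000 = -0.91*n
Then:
No Solution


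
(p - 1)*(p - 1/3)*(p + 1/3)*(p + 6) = p^4 + 5*p^3 - 55*p^2/9 - 5*p/9 + 2/3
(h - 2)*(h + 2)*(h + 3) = h^3 + 3*h^2 - 4*h - 12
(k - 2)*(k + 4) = k^2 + 2*k - 8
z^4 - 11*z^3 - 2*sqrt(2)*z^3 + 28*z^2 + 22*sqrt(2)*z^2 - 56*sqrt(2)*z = z*(z - 7)*(z - 4)*(z - 2*sqrt(2))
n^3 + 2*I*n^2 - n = n*(n + I)^2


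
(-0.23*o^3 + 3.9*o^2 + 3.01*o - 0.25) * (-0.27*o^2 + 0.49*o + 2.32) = 0.0621*o^5 - 1.1657*o^4 + 0.5647*o^3 + 10.5904*o^2 + 6.8607*o - 0.58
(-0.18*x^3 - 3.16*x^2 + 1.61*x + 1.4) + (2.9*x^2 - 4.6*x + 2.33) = -0.18*x^3 - 0.26*x^2 - 2.99*x + 3.73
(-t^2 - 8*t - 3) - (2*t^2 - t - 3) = -3*t^2 - 7*t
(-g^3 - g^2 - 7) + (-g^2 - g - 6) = -g^3 - 2*g^2 - g - 13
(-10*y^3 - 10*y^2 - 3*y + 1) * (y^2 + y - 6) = -10*y^5 - 20*y^4 + 47*y^3 + 58*y^2 + 19*y - 6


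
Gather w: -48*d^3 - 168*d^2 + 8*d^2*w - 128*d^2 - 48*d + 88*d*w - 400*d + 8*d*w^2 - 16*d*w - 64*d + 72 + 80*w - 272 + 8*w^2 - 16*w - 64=-48*d^3 - 296*d^2 - 512*d + w^2*(8*d + 8) + w*(8*d^2 + 72*d + 64) - 264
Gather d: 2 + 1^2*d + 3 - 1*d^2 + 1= -d^2 + d + 6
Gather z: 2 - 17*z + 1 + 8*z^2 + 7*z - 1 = 8*z^2 - 10*z + 2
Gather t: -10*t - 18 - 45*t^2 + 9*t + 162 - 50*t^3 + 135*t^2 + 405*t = -50*t^3 + 90*t^2 + 404*t + 144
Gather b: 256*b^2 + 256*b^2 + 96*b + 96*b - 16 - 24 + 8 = 512*b^2 + 192*b - 32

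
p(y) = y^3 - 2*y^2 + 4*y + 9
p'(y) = 3*y^2 - 4*y + 4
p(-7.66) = -588.45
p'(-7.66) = 210.67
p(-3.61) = -78.55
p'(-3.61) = 57.54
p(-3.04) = -49.74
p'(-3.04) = 43.88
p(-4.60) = -149.06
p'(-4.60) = 85.88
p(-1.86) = -11.79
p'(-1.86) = 21.82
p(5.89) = 167.51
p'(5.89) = 84.52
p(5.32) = 124.24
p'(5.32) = 67.63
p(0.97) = 11.91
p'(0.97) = 2.94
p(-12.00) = -2055.00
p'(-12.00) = 484.00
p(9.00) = 612.00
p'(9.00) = 211.00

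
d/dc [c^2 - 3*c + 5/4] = 2*c - 3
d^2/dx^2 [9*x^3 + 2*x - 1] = 54*x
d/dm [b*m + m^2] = b + 2*m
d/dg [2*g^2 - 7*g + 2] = 4*g - 7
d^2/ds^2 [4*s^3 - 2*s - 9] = 24*s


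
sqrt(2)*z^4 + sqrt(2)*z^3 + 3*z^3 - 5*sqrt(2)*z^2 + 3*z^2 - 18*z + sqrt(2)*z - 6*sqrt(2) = (z - 2)*(z + 3)*(z + sqrt(2))*(sqrt(2)*z + 1)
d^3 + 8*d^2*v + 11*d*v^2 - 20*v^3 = (d - v)*(d + 4*v)*(d + 5*v)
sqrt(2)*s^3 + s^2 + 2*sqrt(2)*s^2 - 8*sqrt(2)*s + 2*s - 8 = (s - 2)*(s + 4)*(sqrt(2)*s + 1)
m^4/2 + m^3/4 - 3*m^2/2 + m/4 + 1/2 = (m/2 + 1)*(m - 1)^2*(m + 1/2)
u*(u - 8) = u^2 - 8*u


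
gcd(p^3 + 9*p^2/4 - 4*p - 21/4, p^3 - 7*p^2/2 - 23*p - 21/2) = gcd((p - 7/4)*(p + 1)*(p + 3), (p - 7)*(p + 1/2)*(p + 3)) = p + 3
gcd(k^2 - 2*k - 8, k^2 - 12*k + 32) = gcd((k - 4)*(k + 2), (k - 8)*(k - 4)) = k - 4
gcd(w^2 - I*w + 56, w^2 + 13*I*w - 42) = w + 7*I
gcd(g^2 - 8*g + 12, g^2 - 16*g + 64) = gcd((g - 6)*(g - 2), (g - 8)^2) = 1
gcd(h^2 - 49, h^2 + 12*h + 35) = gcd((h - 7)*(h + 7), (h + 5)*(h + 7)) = h + 7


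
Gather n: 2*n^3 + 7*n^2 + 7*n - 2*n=2*n^3 + 7*n^2 + 5*n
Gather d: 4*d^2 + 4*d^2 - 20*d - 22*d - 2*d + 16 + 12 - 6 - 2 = 8*d^2 - 44*d + 20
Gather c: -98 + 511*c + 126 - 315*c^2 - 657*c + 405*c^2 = 90*c^2 - 146*c + 28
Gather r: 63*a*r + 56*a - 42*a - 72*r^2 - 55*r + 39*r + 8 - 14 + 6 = 14*a - 72*r^2 + r*(63*a - 16)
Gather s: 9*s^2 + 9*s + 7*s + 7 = 9*s^2 + 16*s + 7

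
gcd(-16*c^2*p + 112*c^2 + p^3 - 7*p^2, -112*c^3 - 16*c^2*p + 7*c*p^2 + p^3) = -16*c^2 + p^2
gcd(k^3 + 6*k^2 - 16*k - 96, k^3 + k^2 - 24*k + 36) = k + 6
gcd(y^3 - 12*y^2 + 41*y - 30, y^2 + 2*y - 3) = y - 1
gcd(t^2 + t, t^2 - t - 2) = t + 1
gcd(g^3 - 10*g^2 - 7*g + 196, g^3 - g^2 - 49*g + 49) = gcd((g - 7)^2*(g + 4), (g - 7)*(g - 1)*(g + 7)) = g - 7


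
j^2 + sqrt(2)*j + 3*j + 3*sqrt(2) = (j + 3)*(j + sqrt(2))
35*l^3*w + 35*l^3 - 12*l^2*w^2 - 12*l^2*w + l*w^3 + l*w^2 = (-7*l + w)*(-5*l + w)*(l*w + l)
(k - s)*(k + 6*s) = k^2 + 5*k*s - 6*s^2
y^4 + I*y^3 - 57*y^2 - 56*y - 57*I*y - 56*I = (y - 8)*(y + 1)*(y + 7)*(y + I)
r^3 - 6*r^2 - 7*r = r*(r - 7)*(r + 1)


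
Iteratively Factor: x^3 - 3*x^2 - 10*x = (x + 2)*(x^2 - 5*x) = x*(x + 2)*(x - 5)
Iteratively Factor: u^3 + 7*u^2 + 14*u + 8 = (u + 1)*(u^2 + 6*u + 8) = (u + 1)*(u + 2)*(u + 4)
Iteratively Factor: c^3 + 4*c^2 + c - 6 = (c - 1)*(c^2 + 5*c + 6) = (c - 1)*(c + 3)*(c + 2)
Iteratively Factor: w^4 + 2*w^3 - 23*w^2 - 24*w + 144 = (w + 4)*(w^3 - 2*w^2 - 15*w + 36) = (w - 3)*(w + 4)*(w^2 + w - 12) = (w - 3)^2*(w + 4)*(w + 4)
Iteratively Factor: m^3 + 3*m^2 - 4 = (m + 2)*(m^2 + m - 2) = (m - 1)*(m + 2)*(m + 2)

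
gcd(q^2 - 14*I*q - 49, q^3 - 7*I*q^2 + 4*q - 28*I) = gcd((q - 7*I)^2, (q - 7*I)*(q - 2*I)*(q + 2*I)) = q - 7*I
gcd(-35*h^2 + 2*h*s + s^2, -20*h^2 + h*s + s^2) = 1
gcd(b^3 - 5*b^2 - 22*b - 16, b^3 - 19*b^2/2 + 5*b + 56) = b^2 - 6*b - 16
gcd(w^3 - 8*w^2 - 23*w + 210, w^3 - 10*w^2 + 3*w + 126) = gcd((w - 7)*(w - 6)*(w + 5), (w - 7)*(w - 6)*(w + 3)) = w^2 - 13*w + 42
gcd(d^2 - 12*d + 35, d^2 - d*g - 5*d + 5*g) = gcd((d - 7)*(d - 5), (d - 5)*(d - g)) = d - 5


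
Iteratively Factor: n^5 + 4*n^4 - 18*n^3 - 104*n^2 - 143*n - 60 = (n + 4)*(n^4 - 18*n^2 - 32*n - 15) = (n + 1)*(n + 4)*(n^3 - n^2 - 17*n - 15) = (n - 5)*(n + 1)*(n + 4)*(n^2 + 4*n + 3) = (n - 5)*(n + 1)*(n + 3)*(n + 4)*(n + 1)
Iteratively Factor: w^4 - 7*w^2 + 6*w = (w - 1)*(w^3 + w^2 - 6*w) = (w - 1)*(w + 3)*(w^2 - 2*w) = (w - 2)*(w - 1)*(w + 3)*(w)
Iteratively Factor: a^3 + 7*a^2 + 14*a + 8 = (a + 1)*(a^2 + 6*a + 8) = (a + 1)*(a + 4)*(a + 2)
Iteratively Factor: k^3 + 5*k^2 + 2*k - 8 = (k - 1)*(k^2 + 6*k + 8) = (k - 1)*(k + 2)*(k + 4)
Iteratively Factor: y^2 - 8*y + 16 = (y - 4)*(y - 4)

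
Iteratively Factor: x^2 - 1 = (x + 1)*(x - 1)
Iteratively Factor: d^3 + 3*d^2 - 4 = (d - 1)*(d^2 + 4*d + 4) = (d - 1)*(d + 2)*(d + 2)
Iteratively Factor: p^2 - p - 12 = (p + 3)*(p - 4)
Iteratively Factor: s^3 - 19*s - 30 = (s - 5)*(s^2 + 5*s + 6) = (s - 5)*(s + 2)*(s + 3)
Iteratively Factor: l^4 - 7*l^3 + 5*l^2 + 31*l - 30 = (l - 5)*(l^3 - 2*l^2 - 5*l + 6) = (l - 5)*(l - 3)*(l^2 + l - 2) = (l - 5)*(l - 3)*(l + 2)*(l - 1)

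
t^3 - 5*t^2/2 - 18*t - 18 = (t - 6)*(t + 3/2)*(t + 2)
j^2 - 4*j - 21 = (j - 7)*(j + 3)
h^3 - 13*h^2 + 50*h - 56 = (h - 7)*(h - 4)*(h - 2)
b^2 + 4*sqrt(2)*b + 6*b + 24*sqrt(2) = (b + 6)*(b + 4*sqrt(2))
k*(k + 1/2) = k^2 + k/2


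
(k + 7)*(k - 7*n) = k^2 - 7*k*n + 7*k - 49*n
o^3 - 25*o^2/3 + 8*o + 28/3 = (o - 7)*(o - 2)*(o + 2/3)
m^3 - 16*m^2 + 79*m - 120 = (m - 8)*(m - 5)*(m - 3)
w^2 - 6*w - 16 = (w - 8)*(w + 2)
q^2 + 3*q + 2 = (q + 1)*(q + 2)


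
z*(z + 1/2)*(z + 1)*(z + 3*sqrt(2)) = z^4 + 3*z^3/2 + 3*sqrt(2)*z^3 + z^2/2 + 9*sqrt(2)*z^2/2 + 3*sqrt(2)*z/2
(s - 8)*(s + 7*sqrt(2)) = s^2 - 8*s + 7*sqrt(2)*s - 56*sqrt(2)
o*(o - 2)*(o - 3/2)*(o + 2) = o^4 - 3*o^3/2 - 4*o^2 + 6*o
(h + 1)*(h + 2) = h^2 + 3*h + 2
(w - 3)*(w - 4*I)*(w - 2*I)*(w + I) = w^4 - 3*w^3 - 5*I*w^3 - 2*w^2 + 15*I*w^2 + 6*w - 8*I*w + 24*I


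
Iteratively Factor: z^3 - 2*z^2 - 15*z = (z)*(z^2 - 2*z - 15) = z*(z + 3)*(z - 5)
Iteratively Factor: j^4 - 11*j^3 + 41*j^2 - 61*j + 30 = (j - 1)*(j^3 - 10*j^2 + 31*j - 30) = (j - 5)*(j - 1)*(j^2 - 5*j + 6) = (j - 5)*(j - 2)*(j - 1)*(j - 3)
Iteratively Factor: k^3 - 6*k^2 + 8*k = (k - 2)*(k^2 - 4*k) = (k - 4)*(k - 2)*(k)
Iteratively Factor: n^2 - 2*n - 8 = (n - 4)*(n + 2)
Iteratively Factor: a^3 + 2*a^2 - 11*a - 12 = (a + 4)*(a^2 - 2*a - 3) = (a - 3)*(a + 4)*(a + 1)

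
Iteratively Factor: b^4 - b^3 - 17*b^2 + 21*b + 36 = (b - 3)*(b^3 + 2*b^2 - 11*b - 12) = (b - 3)*(b + 1)*(b^2 + b - 12) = (b - 3)^2*(b + 1)*(b + 4)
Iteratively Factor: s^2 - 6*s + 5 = (s - 5)*(s - 1)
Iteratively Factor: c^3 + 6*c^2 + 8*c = (c + 4)*(c^2 + 2*c) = (c + 2)*(c + 4)*(c)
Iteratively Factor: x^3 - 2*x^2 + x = (x)*(x^2 - 2*x + 1) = x*(x - 1)*(x - 1)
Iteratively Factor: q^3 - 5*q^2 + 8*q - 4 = (q - 2)*(q^2 - 3*q + 2) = (q - 2)*(q - 1)*(q - 2)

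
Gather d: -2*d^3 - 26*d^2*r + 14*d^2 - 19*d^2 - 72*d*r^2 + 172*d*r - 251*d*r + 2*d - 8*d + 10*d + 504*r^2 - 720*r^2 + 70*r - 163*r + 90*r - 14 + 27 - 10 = -2*d^3 + d^2*(-26*r - 5) + d*(-72*r^2 - 79*r + 4) - 216*r^2 - 3*r + 3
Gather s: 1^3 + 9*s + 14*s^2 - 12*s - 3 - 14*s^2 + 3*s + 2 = 0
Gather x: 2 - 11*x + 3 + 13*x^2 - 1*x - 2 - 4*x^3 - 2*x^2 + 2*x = -4*x^3 + 11*x^2 - 10*x + 3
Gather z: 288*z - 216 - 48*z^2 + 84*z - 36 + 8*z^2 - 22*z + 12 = -40*z^2 + 350*z - 240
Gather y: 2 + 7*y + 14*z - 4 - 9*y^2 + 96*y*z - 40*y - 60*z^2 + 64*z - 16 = -9*y^2 + y*(96*z - 33) - 60*z^2 + 78*z - 18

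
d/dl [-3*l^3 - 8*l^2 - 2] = l*(-9*l - 16)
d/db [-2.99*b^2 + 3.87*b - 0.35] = 3.87 - 5.98*b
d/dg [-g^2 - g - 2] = -2*g - 1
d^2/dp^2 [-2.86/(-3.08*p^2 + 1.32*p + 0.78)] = (54.262208*p^2 - 23.255232*p - 2.86*(6.16*p - 1.32)*(12.32*p - 2.64) - 13.741728)/(-3.08*p^2 + 1.32*p + 0.78)^3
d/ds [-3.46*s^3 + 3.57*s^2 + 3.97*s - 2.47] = -10.38*s^2 + 7.14*s + 3.97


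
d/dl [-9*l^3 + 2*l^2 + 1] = l*(4 - 27*l)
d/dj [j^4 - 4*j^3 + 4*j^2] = 4*j*(j^2 - 3*j + 2)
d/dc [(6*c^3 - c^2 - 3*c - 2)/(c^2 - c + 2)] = 2*(3*c^4 - 6*c^3 + 20*c^2 - 4)/(c^4 - 2*c^3 + 5*c^2 - 4*c + 4)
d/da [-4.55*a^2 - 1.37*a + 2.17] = -9.1*a - 1.37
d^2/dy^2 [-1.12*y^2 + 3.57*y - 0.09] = -2.24000000000000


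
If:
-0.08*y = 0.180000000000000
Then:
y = -2.25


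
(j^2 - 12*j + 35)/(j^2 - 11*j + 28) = (j - 5)/(j - 4)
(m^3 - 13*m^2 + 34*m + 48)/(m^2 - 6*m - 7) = (m^2 - 14*m + 48)/(m - 7)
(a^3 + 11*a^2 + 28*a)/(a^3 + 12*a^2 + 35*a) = (a + 4)/(a + 5)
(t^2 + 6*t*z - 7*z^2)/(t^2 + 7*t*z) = (t - z)/t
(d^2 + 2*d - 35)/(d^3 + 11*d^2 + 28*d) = (d - 5)/(d*(d + 4))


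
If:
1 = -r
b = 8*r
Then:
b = -8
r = -1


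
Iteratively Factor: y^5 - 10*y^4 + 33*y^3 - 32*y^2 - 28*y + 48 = (y - 3)*(y^4 - 7*y^3 + 12*y^2 + 4*y - 16) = (y - 3)*(y - 2)*(y^3 - 5*y^2 + 2*y + 8) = (y - 3)*(y - 2)^2*(y^2 - 3*y - 4) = (y - 3)*(y - 2)^2*(y + 1)*(y - 4)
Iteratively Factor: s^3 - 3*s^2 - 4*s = (s)*(s^2 - 3*s - 4) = s*(s - 4)*(s + 1)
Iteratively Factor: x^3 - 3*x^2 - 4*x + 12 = (x - 3)*(x^2 - 4) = (x - 3)*(x - 2)*(x + 2)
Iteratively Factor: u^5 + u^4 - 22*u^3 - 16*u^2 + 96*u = (u + 4)*(u^4 - 3*u^3 - 10*u^2 + 24*u) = (u - 4)*(u + 4)*(u^3 + u^2 - 6*u) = (u - 4)*(u + 3)*(u + 4)*(u^2 - 2*u) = u*(u - 4)*(u + 3)*(u + 4)*(u - 2)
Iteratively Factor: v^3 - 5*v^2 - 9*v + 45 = (v - 3)*(v^2 - 2*v - 15) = (v - 3)*(v + 3)*(v - 5)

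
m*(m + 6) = m^2 + 6*m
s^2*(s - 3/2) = s^3 - 3*s^2/2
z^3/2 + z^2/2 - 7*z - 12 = (z/2 + 1)*(z - 4)*(z + 3)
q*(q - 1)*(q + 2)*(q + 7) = q^4 + 8*q^3 + 5*q^2 - 14*q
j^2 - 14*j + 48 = (j - 8)*(j - 6)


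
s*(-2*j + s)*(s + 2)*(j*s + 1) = -2*j^2*s^3 - 4*j^2*s^2 + j*s^4 + 2*j*s^3 - 2*j*s^2 - 4*j*s + s^3 + 2*s^2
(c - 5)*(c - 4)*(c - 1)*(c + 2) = c^4 - 8*c^3 + 9*c^2 + 38*c - 40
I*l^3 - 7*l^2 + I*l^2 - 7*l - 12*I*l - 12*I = (l + 3*I)*(l + 4*I)*(I*l + I)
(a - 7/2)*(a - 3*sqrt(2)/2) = a^2 - 7*a/2 - 3*sqrt(2)*a/2 + 21*sqrt(2)/4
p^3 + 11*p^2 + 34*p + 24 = (p + 1)*(p + 4)*(p + 6)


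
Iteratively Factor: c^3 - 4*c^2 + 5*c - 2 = (c - 1)*(c^2 - 3*c + 2) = (c - 1)^2*(c - 2)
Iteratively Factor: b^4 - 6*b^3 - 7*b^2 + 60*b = (b)*(b^3 - 6*b^2 - 7*b + 60) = b*(b - 5)*(b^2 - b - 12) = b*(b - 5)*(b + 3)*(b - 4)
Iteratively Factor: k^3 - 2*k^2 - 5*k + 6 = (k + 2)*(k^2 - 4*k + 3) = (k - 1)*(k + 2)*(k - 3)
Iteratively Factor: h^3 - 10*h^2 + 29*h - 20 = (h - 4)*(h^2 - 6*h + 5) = (h - 5)*(h - 4)*(h - 1)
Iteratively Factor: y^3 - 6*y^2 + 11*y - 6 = (y - 2)*(y^2 - 4*y + 3) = (y - 3)*(y - 2)*(y - 1)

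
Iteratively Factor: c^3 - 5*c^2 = (c - 5)*(c^2) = c*(c - 5)*(c)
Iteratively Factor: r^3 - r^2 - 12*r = (r + 3)*(r^2 - 4*r) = (r - 4)*(r + 3)*(r)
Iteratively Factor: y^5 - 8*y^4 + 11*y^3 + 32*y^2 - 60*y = (y - 2)*(y^4 - 6*y^3 - y^2 + 30*y) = (y - 3)*(y - 2)*(y^3 - 3*y^2 - 10*y) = (y - 3)*(y - 2)*(y + 2)*(y^2 - 5*y) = y*(y - 3)*(y - 2)*(y + 2)*(y - 5)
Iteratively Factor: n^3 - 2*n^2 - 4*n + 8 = (n - 2)*(n^2 - 4) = (n - 2)*(n + 2)*(n - 2)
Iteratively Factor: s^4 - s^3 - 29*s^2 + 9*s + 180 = (s - 3)*(s^3 + 2*s^2 - 23*s - 60) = (s - 3)*(s + 4)*(s^2 - 2*s - 15) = (s - 5)*(s - 3)*(s + 4)*(s + 3)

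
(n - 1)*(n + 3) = n^2 + 2*n - 3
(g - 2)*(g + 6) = g^2 + 4*g - 12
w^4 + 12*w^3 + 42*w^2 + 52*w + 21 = (w + 1)^2*(w + 3)*(w + 7)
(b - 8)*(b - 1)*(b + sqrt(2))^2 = b^4 - 9*b^3 + 2*sqrt(2)*b^3 - 18*sqrt(2)*b^2 + 10*b^2 - 18*b + 16*sqrt(2)*b + 16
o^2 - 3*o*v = o*(o - 3*v)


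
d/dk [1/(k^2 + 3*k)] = (-2*k - 3)/(k^2*(k + 3)^2)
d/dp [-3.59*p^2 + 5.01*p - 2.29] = 5.01 - 7.18*p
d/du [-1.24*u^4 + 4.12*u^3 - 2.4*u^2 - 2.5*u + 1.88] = -4.96*u^3 + 12.36*u^2 - 4.8*u - 2.5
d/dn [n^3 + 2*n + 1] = 3*n^2 + 2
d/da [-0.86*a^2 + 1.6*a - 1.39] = 1.6 - 1.72*a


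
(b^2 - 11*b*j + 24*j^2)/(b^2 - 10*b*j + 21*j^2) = (b - 8*j)/(b - 7*j)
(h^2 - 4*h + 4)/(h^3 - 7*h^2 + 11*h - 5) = (h^2 - 4*h + 4)/(h^3 - 7*h^2 + 11*h - 5)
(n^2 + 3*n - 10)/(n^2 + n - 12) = (n^2 + 3*n - 10)/(n^2 + n - 12)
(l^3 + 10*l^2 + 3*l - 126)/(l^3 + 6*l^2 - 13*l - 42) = (l + 6)/(l + 2)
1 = 1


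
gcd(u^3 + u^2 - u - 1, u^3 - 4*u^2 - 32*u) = 1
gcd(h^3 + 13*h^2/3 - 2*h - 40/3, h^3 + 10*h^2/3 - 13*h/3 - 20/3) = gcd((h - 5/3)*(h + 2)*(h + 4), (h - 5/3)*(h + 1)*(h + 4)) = h^2 + 7*h/3 - 20/3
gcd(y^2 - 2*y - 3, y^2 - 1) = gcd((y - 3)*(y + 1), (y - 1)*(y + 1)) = y + 1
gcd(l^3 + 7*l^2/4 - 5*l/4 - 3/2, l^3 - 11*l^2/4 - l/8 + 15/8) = l^2 - l/4 - 3/4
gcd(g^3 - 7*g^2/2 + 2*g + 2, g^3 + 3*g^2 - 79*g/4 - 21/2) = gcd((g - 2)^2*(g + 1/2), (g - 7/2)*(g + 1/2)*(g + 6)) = g + 1/2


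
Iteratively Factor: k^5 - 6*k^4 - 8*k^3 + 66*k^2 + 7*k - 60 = (k - 4)*(k^4 - 2*k^3 - 16*k^2 + 2*k + 15) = (k - 5)*(k - 4)*(k^3 + 3*k^2 - k - 3) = (k - 5)*(k - 4)*(k + 3)*(k^2 - 1) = (k - 5)*(k - 4)*(k - 1)*(k + 3)*(k + 1)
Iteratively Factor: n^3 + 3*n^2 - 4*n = (n - 1)*(n^2 + 4*n) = n*(n - 1)*(n + 4)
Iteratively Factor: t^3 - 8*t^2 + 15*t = (t)*(t^2 - 8*t + 15) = t*(t - 5)*(t - 3)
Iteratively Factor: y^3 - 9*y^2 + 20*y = (y - 5)*(y^2 - 4*y) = (y - 5)*(y - 4)*(y)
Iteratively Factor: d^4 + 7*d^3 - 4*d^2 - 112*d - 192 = (d + 4)*(d^3 + 3*d^2 - 16*d - 48) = (d - 4)*(d + 4)*(d^2 + 7*d + 12) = (d - 4)*(d + 3)*(d + 4)*(d + 4)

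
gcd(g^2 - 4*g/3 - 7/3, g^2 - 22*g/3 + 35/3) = g - 7/3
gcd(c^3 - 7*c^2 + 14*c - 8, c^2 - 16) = c - 4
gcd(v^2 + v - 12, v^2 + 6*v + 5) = 1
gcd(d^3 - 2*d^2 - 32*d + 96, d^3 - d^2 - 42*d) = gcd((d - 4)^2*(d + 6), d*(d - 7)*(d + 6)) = d + 6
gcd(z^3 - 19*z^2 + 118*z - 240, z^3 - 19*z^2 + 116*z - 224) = z - 8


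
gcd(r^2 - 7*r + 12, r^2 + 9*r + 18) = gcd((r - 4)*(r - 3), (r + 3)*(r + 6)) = 1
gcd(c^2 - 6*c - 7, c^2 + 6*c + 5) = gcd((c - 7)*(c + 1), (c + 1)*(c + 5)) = c + 1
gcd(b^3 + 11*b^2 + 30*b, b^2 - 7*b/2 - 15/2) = 1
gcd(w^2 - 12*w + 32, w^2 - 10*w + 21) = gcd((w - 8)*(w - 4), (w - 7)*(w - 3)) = 1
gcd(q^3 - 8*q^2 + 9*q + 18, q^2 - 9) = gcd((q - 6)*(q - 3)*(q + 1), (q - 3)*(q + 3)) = q - 3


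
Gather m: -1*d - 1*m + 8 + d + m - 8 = 0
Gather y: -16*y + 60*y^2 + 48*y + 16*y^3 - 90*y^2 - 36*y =16*y^3 - 30*y^2 - 4*y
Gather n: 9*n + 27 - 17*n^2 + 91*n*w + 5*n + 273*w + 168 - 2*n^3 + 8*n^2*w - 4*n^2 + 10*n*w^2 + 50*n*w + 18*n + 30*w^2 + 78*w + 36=-2*n^3 + n^2*(8*w - 21) + n*(10*w^2 + 141*w + 32) + 30*w^2 + 351*w + 231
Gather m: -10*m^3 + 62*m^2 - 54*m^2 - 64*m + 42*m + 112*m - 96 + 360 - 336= -10*m^3 + 8*m^2 + 90*m - 72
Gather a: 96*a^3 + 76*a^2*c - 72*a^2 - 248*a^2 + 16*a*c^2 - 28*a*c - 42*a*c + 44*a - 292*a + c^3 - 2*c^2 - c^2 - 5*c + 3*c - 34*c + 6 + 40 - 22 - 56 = 96*a^3 + a^2*(76*c - 320) + a*(16*c^2 - 70*c - 248) + c^3 - 3*c^2 - 36*c - 32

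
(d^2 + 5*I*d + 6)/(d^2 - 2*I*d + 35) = (d^2 + 5*I*d + 6)/(d^2 - 2*I*d + 35)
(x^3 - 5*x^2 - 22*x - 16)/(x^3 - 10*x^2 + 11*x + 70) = (x^2 - 7*x - 8)/(x^2 - 12*x + 35)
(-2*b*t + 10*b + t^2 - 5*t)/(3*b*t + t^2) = (-2*b*t + 10*b + t^2 - 5*t)/(t*(3*b + t))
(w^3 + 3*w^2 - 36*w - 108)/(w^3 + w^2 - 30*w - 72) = (w + 6)/(w + 4)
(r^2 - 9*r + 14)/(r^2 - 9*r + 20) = (r^2 - 9*r + 14)/(r^2 - 9*r + 20)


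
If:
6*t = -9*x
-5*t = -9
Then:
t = 9/5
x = -6/5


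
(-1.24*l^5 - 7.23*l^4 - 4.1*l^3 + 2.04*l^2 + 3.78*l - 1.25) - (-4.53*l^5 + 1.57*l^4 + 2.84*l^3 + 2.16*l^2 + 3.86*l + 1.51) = 3.29*l^5 - 8.8*l^4 - 6.94*l^3 - 0.12*l^2 - 0.0800000000000001*l - 2.76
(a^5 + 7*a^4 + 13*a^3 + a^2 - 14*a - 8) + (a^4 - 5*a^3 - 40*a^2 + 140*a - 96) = a^5 + 8*a^4 + 8*a^3 - 39*a^2 + 126*a - 104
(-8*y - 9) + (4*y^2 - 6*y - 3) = 4*y^2 - 14*y - 12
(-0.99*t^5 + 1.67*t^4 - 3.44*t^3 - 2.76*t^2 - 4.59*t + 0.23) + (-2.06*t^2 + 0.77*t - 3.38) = -0.99*t^5 + 1.67*t^4 - 3.44*t^3 - 4.82*t^2 - 3.82*t - 3.15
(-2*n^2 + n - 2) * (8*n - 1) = -16*n^3 + 10*n^2 - 17*n + 2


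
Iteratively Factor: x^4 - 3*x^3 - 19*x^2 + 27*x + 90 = (x - 5)*(x^3 + 2*x^2 - 9*x - 18) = (x - 5)*(x - 3)*(x^2 + 5*x + 6) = (x - 5)*(x - 3)*(x + 3)*(x + 2)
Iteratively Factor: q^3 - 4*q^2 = (q - 4)*(q^2) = q*(q - 4)*(q)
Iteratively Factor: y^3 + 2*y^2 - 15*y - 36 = (y + 3)*(y^2 - y - 12) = (y + 3)^2*(y - 4)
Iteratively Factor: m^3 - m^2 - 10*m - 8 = (m + 1)*(m^2 - 2*m - 8) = (m - 4)*(m + 1)*(m + 2)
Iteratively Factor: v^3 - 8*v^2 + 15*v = (v - 3)*(v^2 - 5*v) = v*(v - 3)*(v - 5)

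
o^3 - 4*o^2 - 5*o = o*(o - 5)*(o + 1)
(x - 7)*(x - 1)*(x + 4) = x^3 - 4*x^2 - 25*x + 28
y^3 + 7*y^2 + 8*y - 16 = (y - 1)*(y + 4)^2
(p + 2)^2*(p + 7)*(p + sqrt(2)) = p^4 + sqrt(2)*p^3 + 11*p^3 + 11*sqrt(2)*p^2 + 32*p^2 + 28*p + 32*sqrt(2)*p + 28*sqrt(2)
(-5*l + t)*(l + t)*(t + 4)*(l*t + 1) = -5*l^3*t^2 - 20*l^3*t - 4*l^2*t^3 - 16*l^2*t^2 - 5*l^2*t - 20*l^2 + l*t^4 + 4*l*t^3 - 4*l*t^2 - 16*l*t + t^3 + 4*t^2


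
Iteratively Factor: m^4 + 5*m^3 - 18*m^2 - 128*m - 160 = (m + 4)*(m^3 + m^2 - 22*m - 40) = (m - 5)*(m + 4)*(m^2 + 6*m + 8) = (m - 5)*(m + 4)^2*(m + 2)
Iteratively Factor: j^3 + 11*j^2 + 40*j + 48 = (j + 4)*(j^2 + 7*j + 12) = (j + 3)*(j + 4)*(j + 4)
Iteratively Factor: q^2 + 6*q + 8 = (q + 2)*(q + 4)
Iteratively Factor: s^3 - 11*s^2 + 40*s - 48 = (s - 4)*(s^2 - 7*s + 12) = (s - 4)*(s - 3)*(s - 4)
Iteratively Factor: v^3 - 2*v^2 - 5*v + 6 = (v - 1)*(v^2 - v - 6) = (v - 1)*(v + 2)*(v - 3)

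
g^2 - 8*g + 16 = (g - 4)^2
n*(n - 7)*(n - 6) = n^3 - 13*n^2 + 42*n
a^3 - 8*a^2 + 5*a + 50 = (a - 5)^2*(a + 2)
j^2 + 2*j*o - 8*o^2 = (j - 2*o)*(j + 4*o)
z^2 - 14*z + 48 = (z - 8)*(z - 6)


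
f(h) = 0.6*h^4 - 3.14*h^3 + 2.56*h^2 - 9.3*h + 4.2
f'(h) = 2.4*h^3 - 9.42*h^2 + 5.12*h - 9.3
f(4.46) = -27.52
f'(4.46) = 39.08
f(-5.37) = 1113.15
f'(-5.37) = -680.09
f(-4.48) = 621.27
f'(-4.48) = -437.10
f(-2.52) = 118.34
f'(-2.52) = -120.43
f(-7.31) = 3148.77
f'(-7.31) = -1487.58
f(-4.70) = 723.25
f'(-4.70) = -490.63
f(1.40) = -10.11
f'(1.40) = -14.01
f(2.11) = -21.63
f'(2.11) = -17.89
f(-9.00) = 6520.92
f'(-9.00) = -2568.00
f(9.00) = 1775.40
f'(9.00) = 1023.36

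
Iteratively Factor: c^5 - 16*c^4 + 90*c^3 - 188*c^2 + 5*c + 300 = (c + 1)*(c^4 - 17*c^3 + 107*c^2 - 295*c + 300) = (c - 4)*(c + 1)*(c^3 - 13*c^2 + 55*c - 75) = (c - 5)*(c - 4)*(c + 1)*(c^2 - 8*c + 15) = (c - 5)*(c - 4)*(c - 3)*(c + 1)*(c - 5)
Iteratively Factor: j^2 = (j)*(j)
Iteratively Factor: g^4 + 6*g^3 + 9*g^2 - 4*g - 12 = (g + 3)*(g^3 + 3*g^2 - 4) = (g + 2)*(g + 3)*(g^2 + g - 2) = (g - 1)*(g + 2)*(g + 3)*(g + 2)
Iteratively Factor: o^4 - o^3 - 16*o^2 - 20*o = (o - 5)*(o^3 + 4*o^2 + 4*o) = o*(o - 5)*(o^2 + 4*o + 4) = o*(o - 5)*(o + 2)*(o + 2)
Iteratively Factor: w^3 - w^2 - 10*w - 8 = (w + 2)*(w^2 - 3*w - 4) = (w - 4)*(w + 2)*(w + 1)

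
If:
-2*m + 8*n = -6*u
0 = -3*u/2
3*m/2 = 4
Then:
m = 8/3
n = 2/3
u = 0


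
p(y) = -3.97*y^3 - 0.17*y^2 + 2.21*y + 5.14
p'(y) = -11.91*y^2 - 0.34*y + 2.21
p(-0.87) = 5.70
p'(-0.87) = -6.51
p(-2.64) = 71.17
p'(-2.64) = -79.90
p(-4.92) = 462.96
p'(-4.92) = -284.42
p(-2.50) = 60.58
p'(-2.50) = -71.38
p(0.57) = 5.61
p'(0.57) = -1.85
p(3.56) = -168.27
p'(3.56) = -149.94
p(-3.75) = 203.82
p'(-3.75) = -164.00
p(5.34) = -592.43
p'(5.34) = -339.23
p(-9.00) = 2865.61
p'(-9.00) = -959.44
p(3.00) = -96.95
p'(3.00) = -106.00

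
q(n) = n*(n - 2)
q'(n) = 2*n - 2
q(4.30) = 9.89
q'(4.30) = 6.60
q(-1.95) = 7.70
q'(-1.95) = -5.90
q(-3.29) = 17.40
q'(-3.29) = -8.58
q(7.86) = 46.06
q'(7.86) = 13.72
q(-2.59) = 11.89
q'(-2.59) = -7.18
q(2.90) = 2.61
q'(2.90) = 3.80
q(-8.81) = 95.24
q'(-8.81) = -19.62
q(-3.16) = 16.31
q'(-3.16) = -8.32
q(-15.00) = 255.00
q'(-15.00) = -32.00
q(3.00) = 3.00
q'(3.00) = 4.00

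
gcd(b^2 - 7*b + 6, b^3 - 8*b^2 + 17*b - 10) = b - 1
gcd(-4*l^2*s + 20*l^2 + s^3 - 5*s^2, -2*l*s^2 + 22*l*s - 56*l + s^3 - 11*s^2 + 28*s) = -2*l + s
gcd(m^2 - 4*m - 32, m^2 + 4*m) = m + 4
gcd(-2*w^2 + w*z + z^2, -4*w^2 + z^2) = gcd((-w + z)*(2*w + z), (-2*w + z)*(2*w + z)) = 2*w + z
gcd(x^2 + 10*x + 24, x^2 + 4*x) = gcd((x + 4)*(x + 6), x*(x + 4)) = x + 4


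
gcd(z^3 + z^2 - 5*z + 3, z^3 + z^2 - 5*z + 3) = z^3 + z^2 - 5*z + 3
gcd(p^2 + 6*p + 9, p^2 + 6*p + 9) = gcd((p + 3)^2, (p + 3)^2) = p^2 + 6*p + 9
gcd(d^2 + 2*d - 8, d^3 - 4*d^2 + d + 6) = d - 2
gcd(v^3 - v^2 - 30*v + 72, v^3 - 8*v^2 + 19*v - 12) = v^2 - 7*v + 12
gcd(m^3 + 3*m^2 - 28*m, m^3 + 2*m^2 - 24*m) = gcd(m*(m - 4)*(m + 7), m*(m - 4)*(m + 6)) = m^2 - 4*m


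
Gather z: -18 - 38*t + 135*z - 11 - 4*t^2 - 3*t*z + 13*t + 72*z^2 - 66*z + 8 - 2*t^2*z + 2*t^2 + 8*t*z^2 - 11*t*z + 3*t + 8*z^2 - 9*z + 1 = -2*t^2 - 22*t + z^2*(8*t + 80) + z*(-2*t^2 - 14*t + 60) - 20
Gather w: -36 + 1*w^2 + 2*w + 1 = w^2 + 2*w - 35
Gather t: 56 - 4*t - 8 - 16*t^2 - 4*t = -16*t^2 - 8*t + 48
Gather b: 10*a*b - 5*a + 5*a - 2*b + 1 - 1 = b*(10*a - 2)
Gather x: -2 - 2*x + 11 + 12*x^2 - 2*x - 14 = 12*x^2 - 4*x - 5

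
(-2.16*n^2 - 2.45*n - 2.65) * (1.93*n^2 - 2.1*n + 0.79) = -4.1688*n^4 - 0.1925*n^3 - 1.6759*n^2 + 3.6295*n - 2.0935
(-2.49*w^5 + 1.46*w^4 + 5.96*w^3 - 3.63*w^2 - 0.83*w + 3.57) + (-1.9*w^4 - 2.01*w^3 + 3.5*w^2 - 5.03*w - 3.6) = -2.49*w^5 - 0.44*w^4 + 3.95*w^3 - 0.13*w^2 - 5.86*w - 0.0300000000000002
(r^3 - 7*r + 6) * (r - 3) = r^4 - 3*r^3 - 7*r^2 + 27*r - 18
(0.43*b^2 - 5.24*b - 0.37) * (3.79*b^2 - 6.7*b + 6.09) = 1.6297*b^4 - 22.7406*b^3 + 36.3244*b^2 - 29.4326*b - 2.2533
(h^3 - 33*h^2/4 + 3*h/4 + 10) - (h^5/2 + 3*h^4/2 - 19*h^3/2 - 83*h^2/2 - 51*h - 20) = -h^5/2 - 3*h^4/2 + 21*h^3/2 + 133*h^2/4 + 207*h/4 + 30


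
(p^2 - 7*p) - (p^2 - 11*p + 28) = 4*p - 28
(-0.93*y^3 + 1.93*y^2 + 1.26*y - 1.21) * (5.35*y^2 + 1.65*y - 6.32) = -4.9755*y^5 + 8.791*y^4 + 15.8031*y^3 - 16.5921*y^2 - 9.9597*y + 7.6472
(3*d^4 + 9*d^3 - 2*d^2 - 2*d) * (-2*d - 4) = -6*d^5 - 30*d^4 - 32*d^3 + 12*d^2 + 8*d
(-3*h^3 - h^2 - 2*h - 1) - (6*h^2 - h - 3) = -3*h^3 - 7*h^2 - h + 2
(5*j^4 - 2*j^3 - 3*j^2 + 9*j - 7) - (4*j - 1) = 5*j^4 - 2*j^3 - 3*j^2 + 5*j - 6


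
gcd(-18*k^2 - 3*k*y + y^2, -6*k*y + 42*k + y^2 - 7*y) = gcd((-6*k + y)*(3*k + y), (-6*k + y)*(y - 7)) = -6*k + y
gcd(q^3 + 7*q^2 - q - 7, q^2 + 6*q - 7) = q^2 + 6*q - 7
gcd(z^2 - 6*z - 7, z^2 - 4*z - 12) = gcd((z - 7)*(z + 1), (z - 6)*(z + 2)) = 1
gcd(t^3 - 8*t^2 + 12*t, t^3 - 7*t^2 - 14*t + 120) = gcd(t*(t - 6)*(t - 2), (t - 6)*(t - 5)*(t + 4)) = t - 6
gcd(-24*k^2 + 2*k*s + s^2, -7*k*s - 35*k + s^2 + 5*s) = 1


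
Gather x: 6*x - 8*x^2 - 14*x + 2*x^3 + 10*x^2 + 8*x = 2*x^3 + 2*x^2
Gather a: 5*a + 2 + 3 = 5*a + 5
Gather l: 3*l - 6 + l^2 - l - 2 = l^2 + 2*l - 8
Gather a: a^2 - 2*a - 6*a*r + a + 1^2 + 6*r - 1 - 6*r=a^2 + a*(-6*r - 1)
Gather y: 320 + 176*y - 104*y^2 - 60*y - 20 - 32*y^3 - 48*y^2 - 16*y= -32*y^3 - 152*y^2 + 100*y + 300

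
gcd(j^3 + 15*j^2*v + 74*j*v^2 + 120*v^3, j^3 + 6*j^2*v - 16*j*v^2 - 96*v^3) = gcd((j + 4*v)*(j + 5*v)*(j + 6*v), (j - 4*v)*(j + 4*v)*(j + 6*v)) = j^2 + 10*j*v + 24*v^2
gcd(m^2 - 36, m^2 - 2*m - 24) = m - 6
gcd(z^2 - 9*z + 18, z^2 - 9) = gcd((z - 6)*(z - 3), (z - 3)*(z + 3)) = z - 3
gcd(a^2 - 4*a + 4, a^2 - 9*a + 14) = a - 2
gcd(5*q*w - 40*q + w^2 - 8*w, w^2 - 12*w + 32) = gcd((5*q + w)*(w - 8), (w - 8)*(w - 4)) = w - 8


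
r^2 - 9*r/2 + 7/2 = (r - 7/2)*(r - 1)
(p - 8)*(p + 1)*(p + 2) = p^3 - 5*p^2 - 22*p - 16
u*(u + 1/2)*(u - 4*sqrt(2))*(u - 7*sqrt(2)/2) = u^4 - 15*sqrt(2)*u^3/2 + u^3/2 - 15*sqrt(2)*u^2/4 + 28*u^2 + 14*u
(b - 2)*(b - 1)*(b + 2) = b^3 - b^2 - 4*b + 4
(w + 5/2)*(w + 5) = w^2 + 15*w/2 + 25/2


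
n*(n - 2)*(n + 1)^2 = n^4 - 3*n^2 - 2*n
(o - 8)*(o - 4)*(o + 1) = o^3 - 11*o^2 + 20*o + 32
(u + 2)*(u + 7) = u^2 + 9*u + 14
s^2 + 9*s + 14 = (s + 2)*(s + 7)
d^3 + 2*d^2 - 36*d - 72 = (d - 6)*(d + 2)*(d + 6)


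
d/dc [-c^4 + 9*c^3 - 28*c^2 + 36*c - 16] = -4*c^3 + 27*c^2 - 56*c + 36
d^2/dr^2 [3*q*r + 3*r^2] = 6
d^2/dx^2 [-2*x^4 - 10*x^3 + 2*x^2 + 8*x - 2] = -24*x^2 - 60*x + 4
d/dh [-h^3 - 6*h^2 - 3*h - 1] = -3*h^2 - 12*h - 3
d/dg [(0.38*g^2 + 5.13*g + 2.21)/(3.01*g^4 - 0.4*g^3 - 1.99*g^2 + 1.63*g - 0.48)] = (-2.2876*g^5 - 46.1719*g^4 - 22.5044*g^3 + 13.4801*g^2 + 8.431*g - 6.0647)/(9.0601*g^8 - 2.408*g^7 - 11.8198*g^6 + 11.4046*g^5 - 0.2335*g^4 - 6.1034*g^3 + 4.5673*g^2 - 1.5648*g + 0.2304)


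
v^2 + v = v*(v + 1)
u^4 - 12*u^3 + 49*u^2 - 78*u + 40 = (u - 5)*(u - 4)*(u - 2)*(u - 1)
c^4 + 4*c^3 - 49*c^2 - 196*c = c*(c - 7)*(c + 4)*(c + 7)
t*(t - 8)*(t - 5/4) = t^3 - 37*t^2/4 + 10*t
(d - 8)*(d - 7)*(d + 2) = d^3 - 13*d^2 + 26*d + 112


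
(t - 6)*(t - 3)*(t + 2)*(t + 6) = t^4 - t^3 - 42*t^2 + 36*t + 216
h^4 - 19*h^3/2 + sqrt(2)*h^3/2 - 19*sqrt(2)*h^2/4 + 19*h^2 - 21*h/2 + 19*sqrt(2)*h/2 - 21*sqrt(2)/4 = (h - 7)*(h - 3/2)*(h - 1)*(h + sqrt(2)/2)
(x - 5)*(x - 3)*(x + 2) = x^3 - 6*x^2 - x + 30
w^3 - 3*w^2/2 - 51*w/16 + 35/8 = (w - 2)*(w - 5/4)*(w + 7/4)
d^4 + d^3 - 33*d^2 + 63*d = d*(d - 3)^2*(d + 7)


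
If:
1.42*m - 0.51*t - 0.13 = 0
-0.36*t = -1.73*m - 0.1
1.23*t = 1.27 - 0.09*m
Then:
No Solution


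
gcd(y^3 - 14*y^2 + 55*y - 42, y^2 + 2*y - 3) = y - 1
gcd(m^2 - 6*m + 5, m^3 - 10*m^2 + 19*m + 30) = m - 5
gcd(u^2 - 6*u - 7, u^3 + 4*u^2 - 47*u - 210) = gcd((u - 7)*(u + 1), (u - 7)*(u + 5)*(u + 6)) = u - 7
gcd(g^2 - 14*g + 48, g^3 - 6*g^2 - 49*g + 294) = g - 6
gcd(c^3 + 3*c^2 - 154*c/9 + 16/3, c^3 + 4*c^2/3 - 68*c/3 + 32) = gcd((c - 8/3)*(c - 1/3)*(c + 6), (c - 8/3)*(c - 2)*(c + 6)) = c^2 + 10*c/3 - 16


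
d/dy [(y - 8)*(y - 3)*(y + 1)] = 3*y^2 - 20*y + 13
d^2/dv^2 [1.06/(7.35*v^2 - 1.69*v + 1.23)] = (-114.5277*v^2 + 26.33358*v + 1.06*(14.7*v - 1.69)*(29.4*v - 3.38) - 19.16586)/(7.35*v^2 - 1.69*v + 1.23)^3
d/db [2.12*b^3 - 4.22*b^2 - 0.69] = b*(6.36*b - 8.44)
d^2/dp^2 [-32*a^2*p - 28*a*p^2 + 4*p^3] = -56*a + 24*p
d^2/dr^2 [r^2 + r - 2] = 2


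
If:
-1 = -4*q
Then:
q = 1/4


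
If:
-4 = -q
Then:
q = 4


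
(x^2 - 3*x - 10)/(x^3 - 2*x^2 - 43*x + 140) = (x + 2)/(x^2 + 3*x - 28)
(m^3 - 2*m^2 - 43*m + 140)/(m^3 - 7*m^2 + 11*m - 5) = (m^2 + 3*m - 28)/(m^2 - 2*m + 1)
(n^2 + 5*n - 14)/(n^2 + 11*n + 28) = (n - 2)/(n + 4)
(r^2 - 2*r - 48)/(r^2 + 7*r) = (r^2 - 2*r - 48)/(r*(r + 7))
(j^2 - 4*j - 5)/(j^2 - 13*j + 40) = (j + 1)/(j - 8)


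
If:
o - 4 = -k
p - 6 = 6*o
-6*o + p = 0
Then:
No Solution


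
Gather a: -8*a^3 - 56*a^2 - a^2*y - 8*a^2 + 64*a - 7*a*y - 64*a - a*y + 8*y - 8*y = -8*a^3 + a^2*(-y - 64) - 8*a*y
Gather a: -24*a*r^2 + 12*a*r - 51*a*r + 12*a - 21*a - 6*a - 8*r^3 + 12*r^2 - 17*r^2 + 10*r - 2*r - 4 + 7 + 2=a*(-24*r^2 - 39*r - 15) - 8*r^3 - 5*r^2 + 8*r + 5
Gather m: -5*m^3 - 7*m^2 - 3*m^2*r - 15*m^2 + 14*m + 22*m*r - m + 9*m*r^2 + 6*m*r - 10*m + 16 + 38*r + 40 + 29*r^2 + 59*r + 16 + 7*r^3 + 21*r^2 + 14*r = -5*m^3 + m^2*(-3*r - 22) + m*(9*r^2 + 28*r + 3) + 7*r^3 + 50*r^2 + 111*r + 72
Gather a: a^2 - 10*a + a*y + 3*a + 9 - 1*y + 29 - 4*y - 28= a^2 + a*(y - 7) - 5*y + 10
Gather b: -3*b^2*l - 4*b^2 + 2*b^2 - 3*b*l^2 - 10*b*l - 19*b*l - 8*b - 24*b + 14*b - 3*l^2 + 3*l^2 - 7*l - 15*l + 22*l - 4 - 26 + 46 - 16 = b^2*(-3*l - 2) + b*(-3*l^2 - 29*l - 18)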